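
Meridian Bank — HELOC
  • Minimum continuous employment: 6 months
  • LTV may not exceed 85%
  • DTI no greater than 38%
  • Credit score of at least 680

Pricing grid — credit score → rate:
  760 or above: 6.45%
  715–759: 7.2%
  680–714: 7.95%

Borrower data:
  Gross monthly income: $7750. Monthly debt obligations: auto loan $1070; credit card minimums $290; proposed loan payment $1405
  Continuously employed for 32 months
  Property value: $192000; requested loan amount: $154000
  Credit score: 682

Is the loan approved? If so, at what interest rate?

Approved at 7.95%

Credit score 682 ≥ 680 (meets minimum)
LTV = 154,000/192,000 = 80.2% ≤ 85%
Employment 32 ≥ 6 months
Total monthly debts = (1,070 + 290 + 1,405) = 2,765. Debt-to-income = 2,765/7,750 = 35.7% — meets 38% limit
All requirements met. Score 682 falls in the 680–714 tier → 7.95%.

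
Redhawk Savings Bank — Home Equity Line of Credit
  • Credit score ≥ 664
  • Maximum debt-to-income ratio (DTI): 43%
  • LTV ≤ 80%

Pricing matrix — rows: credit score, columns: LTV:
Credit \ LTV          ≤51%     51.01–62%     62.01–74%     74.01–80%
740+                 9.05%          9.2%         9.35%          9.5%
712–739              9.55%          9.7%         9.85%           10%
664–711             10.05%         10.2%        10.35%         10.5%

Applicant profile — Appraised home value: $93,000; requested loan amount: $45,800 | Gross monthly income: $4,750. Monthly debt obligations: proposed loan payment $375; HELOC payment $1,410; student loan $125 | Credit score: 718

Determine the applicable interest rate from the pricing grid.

9.55%

Credit score 718 ≥ 664; Total monthly debts = (375 + 1,410 + 125) = 1,910. Debt-to-income = 1,910/4,750 = 40.2% — meets 43% limit
Loan-to-value = 45,800/93,000 = 49.2% — pass (80% max)
Credit 718 → row 712–739; LTV 49.2% → column ≤51%. Grid cell → 9.55%.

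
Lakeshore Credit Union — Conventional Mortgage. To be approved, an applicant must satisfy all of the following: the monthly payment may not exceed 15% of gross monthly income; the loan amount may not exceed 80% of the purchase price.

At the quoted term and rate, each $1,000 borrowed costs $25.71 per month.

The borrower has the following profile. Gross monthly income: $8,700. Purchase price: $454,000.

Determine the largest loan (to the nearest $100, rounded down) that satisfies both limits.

$50,700

Payment cap: 15% × $8,700 = $1,305/month.
At $25.71 per $1,000, that supports 1,305/25.71 × 1,000 ≈ $50,758 → $50,700.
LTV cap: 80% × $454,000 = $363,200 → $363,200.
Binding constraint: payment-to-income.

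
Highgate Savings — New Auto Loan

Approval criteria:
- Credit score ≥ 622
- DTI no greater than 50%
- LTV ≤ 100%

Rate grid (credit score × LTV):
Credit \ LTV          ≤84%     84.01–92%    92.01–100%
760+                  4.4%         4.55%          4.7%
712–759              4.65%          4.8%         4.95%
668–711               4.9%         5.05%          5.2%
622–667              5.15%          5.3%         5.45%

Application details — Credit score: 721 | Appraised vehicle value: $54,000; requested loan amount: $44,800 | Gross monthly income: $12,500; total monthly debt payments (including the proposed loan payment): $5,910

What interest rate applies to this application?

Credit score 721 ≥ 622; DTI: 5,910 ÷ 12,500 = 47.3%, within the 50% cap
LTV: 44,800 ÷ 54,000 = 83%, within 100% cap
Row: 721 falls in 712–759. Column: 83% falls in ≤84%. Rate = 4.65%.

4.65%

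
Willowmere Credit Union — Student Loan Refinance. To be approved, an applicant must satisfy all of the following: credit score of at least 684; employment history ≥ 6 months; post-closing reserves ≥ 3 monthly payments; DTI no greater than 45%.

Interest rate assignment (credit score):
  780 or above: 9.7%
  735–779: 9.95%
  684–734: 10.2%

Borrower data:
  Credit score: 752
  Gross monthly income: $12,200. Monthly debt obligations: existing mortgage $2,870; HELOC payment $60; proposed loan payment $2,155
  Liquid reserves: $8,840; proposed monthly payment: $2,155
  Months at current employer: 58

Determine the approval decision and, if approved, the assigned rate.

Approved at 9.95%

Credit score 752 ≥ 684 (meets minimum)
Employment 58 ≥ 6 months
Total monthly debts = (2,870 + 60 + 2,155) = 5,085. DTI: 5,085 ÷ 12,200 = 41.7%, within the 45% cap
Reserves = 8,840/2,155 = 4.1 months ≥ 3
All requirements met. Score 752 falls in the 735–779 tier → 9.95%.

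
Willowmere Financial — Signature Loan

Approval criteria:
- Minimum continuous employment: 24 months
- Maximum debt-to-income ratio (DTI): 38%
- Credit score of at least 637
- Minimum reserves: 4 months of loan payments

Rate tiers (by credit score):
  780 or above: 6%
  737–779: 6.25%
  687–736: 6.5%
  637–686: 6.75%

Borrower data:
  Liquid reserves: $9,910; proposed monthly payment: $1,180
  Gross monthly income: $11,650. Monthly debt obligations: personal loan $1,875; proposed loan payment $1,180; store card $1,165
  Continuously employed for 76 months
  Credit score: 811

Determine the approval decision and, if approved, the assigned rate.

Credit score 811 ≥ 637 (meets minimum)
Total monthly debts = (1,875 + 1,180 + 1,165) = 4,220. DTI = 4,220/11,650 = 36.2% ≤ 38%
Employment 76 ≥ 24 months
Liquid reserves cover 9,910/1,180 = 8.4 months — ≥ 4 required
All requirements met. Score 811 falls in the 780 or above tier → 6%.

Approved at 6%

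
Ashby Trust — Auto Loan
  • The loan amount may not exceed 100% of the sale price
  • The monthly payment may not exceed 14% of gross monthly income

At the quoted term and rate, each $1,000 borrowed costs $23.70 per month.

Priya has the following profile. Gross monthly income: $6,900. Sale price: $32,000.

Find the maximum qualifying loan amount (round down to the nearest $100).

$32,000

Payment cap: 14% × $6,900 = $966/month.
At $23.70 per $1,000, that supports 966/23.70 × 1,000 ≈ $40,759 → $40,700.
LTV cap: 100% × $32,000 = $32,000 → $32,000.
Binding constraint: loan-to-value.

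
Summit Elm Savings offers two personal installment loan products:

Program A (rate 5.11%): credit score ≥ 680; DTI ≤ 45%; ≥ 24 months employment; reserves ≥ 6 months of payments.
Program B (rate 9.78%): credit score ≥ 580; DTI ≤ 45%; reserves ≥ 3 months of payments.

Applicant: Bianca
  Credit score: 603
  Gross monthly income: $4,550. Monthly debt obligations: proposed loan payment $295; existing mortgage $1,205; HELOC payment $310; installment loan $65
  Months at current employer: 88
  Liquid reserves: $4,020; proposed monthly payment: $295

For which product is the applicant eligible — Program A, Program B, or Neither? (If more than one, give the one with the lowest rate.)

Total debts = (295 + 1,205 + 310 + 65) = 1,875; DTI = 1,875/4,550 = 41.2%.
Reserves = 4,020/295 = 13.6 months.
Program A: score 603 < 680; DTI 41.2% ≤ 45%; employment 88 ≥ 24 mo; reserves 13.6 ≥ 6 mo → does not qualify.
Program B: score 603 ≥ 580; DTI 41.2% ≤ 45%; reserves 13.6 ≥ 3 mo → qualifies.

Program B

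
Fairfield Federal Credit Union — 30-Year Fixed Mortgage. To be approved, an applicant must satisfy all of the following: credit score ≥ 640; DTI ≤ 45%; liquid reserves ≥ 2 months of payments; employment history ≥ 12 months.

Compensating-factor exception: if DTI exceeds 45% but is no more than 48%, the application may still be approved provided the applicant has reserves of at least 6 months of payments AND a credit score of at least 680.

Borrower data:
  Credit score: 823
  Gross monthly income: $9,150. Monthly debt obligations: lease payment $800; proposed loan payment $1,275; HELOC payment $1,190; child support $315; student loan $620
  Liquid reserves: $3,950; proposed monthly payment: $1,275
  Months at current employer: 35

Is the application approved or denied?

Denied

Credit score 823 ≥ 640 (meets base)
Total debts = (800 + 1,275 + 1,190 + 315 + 620) = 4,200. DTI = 4,200/9,150 = 45.9% > 45% — standard DTI limit exceeded.
Reserves: 3,950 ÷ 1,275 = 3.1 months (meets 2-month minimum)
Employment 35 ≥ 12 months
DTI 45.9% is within the 45%–48% exception band; checking compensating factors.
Override check — reserves: 3.1 mo (short of 6); score: 823 (ok).
Override conditions not both satisfied; exception does not apply.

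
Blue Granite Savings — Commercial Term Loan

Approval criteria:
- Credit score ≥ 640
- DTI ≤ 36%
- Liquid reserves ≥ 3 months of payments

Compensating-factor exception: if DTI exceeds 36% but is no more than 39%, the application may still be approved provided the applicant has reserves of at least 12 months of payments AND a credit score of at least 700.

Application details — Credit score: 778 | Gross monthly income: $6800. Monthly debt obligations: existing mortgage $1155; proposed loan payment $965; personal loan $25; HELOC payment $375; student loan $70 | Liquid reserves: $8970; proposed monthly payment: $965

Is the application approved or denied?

Credit score 778 ≥ 640 (meets base)
Total debts = (1,155 + 965 + 25 + 375 + 70) = 2,590. DTI: 2,590 ÷ 6,800 = 38.1%, over the 36% base limit.
Reserves: 8,970 ÷ 965 = 9.3 months (meets 3-month minimum)
DTI 38.1% is within the 36%–39% exception band; checking compensating factors.
Reserves 9.3 < 12 months; credit score 778 ≥ 700.
Override conditions not both satisfied; exception does not apply.

Denied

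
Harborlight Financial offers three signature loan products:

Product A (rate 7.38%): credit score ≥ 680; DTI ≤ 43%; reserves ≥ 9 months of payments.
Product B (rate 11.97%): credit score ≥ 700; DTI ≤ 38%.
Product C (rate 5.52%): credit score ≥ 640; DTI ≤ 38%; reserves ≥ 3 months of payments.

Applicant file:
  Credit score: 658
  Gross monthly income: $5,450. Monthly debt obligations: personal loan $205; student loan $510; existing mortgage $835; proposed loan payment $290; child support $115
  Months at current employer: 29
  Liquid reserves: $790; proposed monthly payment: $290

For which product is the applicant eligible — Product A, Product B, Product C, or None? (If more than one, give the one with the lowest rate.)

Total debts = (205 + 510 + 835 + 290 + 115) = 1,955; DTI = 1,955/5,450 = 35.9%.
Reserves = 790/290 = 2.7 months.
Product A: score 658 < 680; DTI 35.9% ≤ 43%; reserves 2.7 < 9 mo → does not qualify.
Product B: score 658 < 700; DTI 35.9% ≤ 38% → does not qualify.
Product C: score 658 ≥ 640; DTI 35.9% ≤ 38%; reserves 2.7 < 3 mo → does not qualify.

None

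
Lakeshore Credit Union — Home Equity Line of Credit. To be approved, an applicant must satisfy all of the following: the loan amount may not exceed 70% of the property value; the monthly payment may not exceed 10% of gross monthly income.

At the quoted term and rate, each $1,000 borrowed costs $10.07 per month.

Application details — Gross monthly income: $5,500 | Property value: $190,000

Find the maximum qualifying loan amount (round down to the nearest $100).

$54,600

Payment cap: 10% × $5,500 = $550/month.
At $10.07 per $1,000, that supports 550/10.07 × 1,000 ≈ $54,617 → $54,600.
LTV cap: 70% × $190,000 = $133,000 → $133,000.
Binding constraint: payment-to-income.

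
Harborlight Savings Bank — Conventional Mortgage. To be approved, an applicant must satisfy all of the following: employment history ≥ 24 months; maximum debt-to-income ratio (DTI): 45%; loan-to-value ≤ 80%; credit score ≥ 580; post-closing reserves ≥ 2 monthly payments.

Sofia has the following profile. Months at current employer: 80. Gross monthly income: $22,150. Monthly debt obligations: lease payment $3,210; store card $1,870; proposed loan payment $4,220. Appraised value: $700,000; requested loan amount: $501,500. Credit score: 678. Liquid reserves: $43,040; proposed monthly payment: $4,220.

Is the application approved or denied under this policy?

Approved

Employment 80 ≥ 24 months
Total monthly debts = (3,210 + 1,870 + 4,220) = 9,300. Debt-to-income = 9,300/22,150 = 42% — meets 45% limit
Loan-to-value = 501,500/700,000 = 71.6% — pass (80% max)
Credit score 678 ≥ 580 (meets)
Reserves: 43,040 ÷ 4,220 = 10.2 months (meets 2-month minimum)
All criteria satisfied.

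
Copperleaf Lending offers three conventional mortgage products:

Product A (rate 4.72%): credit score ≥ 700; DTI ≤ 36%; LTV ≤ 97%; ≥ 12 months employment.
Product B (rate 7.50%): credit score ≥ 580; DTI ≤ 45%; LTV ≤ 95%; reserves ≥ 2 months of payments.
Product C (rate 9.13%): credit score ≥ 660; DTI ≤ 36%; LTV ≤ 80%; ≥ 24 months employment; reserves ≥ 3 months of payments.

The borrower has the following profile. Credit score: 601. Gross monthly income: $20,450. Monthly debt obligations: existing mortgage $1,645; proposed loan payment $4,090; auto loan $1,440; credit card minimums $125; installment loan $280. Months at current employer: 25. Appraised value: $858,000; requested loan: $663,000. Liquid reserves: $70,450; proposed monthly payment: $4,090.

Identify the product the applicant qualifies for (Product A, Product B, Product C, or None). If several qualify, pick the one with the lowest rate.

Product B

Total debts = (1,645 + 4,090 + 1,440 + 125 + 280) = 7,580; DTI = 7,580/20,450 = 37.1%.
LTV = 663,000/858,000 = 77.3%.
Reserves = 70,450/4,090 = 17.2 months.
Product A: score 601 < 700; DTI 37.1% > 36%; LTV 77.3% ≤ 97%; employment 25 ≥ 12 mo → does not qualify.
Product B: score 601 ≥ 580; DTI 37.1% ≤ 45%; LTV 77.3% ≤ 95%; reserves 17.2 ≥ 2 mo → qualifies.
Product C: score 601 < 660; DTI 37.1% > 36%; LTV 77.3% ≤ 80%; employment 25 ≥ 24 mo; reserves 17.2 ≥ 3 mo → does not qualify.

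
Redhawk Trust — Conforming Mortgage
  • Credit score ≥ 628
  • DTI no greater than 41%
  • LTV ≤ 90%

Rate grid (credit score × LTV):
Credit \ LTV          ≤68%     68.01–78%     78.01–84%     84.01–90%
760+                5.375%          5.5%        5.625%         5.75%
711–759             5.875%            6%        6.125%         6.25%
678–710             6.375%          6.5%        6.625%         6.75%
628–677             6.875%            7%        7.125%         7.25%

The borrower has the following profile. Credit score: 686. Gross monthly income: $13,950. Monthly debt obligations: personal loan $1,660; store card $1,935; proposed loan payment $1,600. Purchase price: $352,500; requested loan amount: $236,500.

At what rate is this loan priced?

6.375%

Credit score 686 ≥ 628; Total monthly debts = (1,660 + 1,935 + 1,600) = 5,195. Debt-to-income = 5,195/13,950 = 37.2% — meets 41% limit
Loan-to-value = 236,500/352,500 = 67.1% — pass (90% max)
Score 686 is in the 678–710 band; LTV 67.1% is in the ≤68% band → 6.375%.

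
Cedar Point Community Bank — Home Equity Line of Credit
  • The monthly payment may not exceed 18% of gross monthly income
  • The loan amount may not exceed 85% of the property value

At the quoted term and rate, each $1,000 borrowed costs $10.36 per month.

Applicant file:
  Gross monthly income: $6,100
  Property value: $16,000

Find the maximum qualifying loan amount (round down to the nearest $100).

Payment cap: 18% × $6,100 = $1,098/month.
At $10.36 per $1,000, that supports 1,098/10.36 × 1,000 ≈ $105,984 → $105,900.
LTV cap: 85% × $16,000 = $13,600 → $13,600.
Binding constraint: loan-to-value.

$13,600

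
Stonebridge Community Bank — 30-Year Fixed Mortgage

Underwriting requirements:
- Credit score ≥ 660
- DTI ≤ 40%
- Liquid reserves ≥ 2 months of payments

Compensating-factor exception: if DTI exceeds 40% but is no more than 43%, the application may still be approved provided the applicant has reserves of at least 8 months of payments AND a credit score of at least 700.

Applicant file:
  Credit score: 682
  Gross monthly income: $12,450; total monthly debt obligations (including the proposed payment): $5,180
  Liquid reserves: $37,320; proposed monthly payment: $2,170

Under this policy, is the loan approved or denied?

Denied

Credit score 682 ≥ 660 (meets base)
DTI = 5,180/12,450 = 41.6% > 40% — standard DTI limit exceeded.
Reserves = 37,320/2,170 = 17.2 months ≥ 2
DTI 41.6% is within the 40%–43% exception band; checking compensating factors.
Override check — reserves: 17.2 mo (ok); score: 682 (below 700).
Override conditions not both satisfied; exception does not apply.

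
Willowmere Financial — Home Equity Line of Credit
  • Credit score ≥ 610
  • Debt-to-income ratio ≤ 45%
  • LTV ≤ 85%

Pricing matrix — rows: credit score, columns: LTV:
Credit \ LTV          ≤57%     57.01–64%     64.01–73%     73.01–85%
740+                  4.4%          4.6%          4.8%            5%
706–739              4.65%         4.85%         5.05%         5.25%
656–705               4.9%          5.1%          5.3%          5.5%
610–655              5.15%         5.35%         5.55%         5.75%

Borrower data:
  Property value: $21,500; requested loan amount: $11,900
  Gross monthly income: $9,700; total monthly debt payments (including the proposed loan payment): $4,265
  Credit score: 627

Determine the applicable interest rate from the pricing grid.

5.15%

Credit score 627 ≥ 610; DTI: 4,265 ÷ 9,700 = 44%, within the 45% cap
LTV: 11,900 ÷ 21,500 = 55.3%, within 85% cap
Row: 627 falls in 610–655. Column: 55.3% falls in ≤57%. Rate = 5.15%.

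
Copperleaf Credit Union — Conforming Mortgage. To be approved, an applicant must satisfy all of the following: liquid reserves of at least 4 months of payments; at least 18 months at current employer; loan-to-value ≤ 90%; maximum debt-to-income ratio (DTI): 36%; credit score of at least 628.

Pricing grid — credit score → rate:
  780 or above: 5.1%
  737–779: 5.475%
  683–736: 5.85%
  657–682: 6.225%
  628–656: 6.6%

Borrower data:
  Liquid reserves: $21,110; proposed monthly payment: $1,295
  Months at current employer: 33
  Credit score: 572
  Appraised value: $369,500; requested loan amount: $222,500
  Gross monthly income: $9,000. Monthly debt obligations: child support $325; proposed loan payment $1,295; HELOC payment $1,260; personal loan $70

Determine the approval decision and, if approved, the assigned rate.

Denied

Credit score 572 < 628 (below minimum)
Reserves = 21,110/1,295 = 16.3 months ≥ 4
LTV = 222,500/369,500 = 60.2% ≤ 90%
Employment 33 ≥ 18 months
Total monthly debts = (325 + 1,295 + 1,260 + 70) = 2,950. DTI: 2,950 ÷ 9,000 = 32.8%, within the 36% cap
Not all requirements met → denied.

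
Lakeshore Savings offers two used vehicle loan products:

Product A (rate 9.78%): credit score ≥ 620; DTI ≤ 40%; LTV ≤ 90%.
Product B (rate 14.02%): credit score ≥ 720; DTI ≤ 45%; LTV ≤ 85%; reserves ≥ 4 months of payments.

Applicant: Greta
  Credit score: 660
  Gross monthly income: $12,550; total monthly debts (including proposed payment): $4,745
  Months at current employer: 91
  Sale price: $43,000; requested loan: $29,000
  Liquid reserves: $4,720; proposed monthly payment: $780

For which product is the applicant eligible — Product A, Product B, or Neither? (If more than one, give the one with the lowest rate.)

Product A

DTI = 4,745/12,550 = 37.8%.
LTV = 29,000/43,000 = 67.4%.
Reserves = 4,720/780 = 6.1 months.
Product A: score 660 ≥ 620; DTI 37.8% ≤ 40%; LTV 67.4% ≤ 90% → qualifies.
Product B: score 660 < 720; DTI 37.8% ≤ 45%; LTV 67.4% ≤ 85%; reserves 6.1 ≥ 4 mo → does not qualify.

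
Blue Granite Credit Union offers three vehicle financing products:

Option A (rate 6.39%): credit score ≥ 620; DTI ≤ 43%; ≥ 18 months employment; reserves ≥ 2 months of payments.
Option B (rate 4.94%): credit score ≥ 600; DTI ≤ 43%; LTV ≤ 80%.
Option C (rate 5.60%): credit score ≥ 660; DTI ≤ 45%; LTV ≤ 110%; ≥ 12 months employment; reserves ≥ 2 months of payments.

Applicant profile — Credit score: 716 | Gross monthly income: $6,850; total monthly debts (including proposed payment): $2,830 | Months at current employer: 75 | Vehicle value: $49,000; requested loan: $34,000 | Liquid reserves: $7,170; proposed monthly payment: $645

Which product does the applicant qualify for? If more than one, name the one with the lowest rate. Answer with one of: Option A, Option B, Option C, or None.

DTI = 2,830/6,850 = 41.3%.
LTV = 34,000/49,000 = 69.4%.
Reserves = 7,170/645 = 11.1 months.
Option A: score 716 ≥ 620; DTI 41.3% ≤ 43%; employment 75 ≥ 18 mo; reserves 11.1 ≥ 2 mo → qualifies.
Option B: score 716 ≥ 600; DTI 41.3% ≤ 43%; LTV 69.4% ≤ 80% → qualifies.
Option C: score 716 ≥ 660; DTI 41.3% ≤ 45%; LTV 69.4% ≤ 110%; employment 75 ≥ 12 mo; reserves 11.1 ≥ 2 mo → qualifies.
Qualifying: Option A, Option B, Option C. Lowest rate is 4.94% → Option B.

Option B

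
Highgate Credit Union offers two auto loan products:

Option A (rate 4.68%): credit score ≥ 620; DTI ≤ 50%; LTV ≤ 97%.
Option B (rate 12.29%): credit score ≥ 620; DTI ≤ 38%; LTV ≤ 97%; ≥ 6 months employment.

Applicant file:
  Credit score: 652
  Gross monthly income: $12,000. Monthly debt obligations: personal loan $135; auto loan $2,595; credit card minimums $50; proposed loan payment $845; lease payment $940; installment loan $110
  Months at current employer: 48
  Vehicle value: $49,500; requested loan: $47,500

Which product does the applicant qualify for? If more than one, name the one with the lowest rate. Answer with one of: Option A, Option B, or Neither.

Option A

Total debts = (135 + 2,595 + 50 + 845 + 940 + 110) = 4,675; DTI = 4,675/12,000 = 39%.
LTV = 47,500/49,500 = 96%.
Option A: score 652 ≥ 620; DTI 39% ≤ 50%; LTV 96% ≤ 97% → qualifies.
Option B: score 652 ≥ 620; DTI 39% > 38%; LTV 96% ≤ 97%; employment 48 ≥ 6 mo → does not qualify.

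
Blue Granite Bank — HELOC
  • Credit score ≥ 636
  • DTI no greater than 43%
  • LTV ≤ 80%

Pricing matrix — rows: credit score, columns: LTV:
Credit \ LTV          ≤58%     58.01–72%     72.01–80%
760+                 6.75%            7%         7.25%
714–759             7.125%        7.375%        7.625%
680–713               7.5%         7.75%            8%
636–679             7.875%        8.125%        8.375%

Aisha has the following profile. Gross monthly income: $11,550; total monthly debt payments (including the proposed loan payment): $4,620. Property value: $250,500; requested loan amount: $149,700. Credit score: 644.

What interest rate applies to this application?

Credit score 644 ≥ 636; Debt-to-income = 4,620/11,550 = 40% — meets 43% limit
LTV = 149,700/250,500 = 59.8% ≤ 80%
Credit 644 → row 636–679; LTV 59.8% → column 58.01–72%. Grid cell → 8.125%.

8.125%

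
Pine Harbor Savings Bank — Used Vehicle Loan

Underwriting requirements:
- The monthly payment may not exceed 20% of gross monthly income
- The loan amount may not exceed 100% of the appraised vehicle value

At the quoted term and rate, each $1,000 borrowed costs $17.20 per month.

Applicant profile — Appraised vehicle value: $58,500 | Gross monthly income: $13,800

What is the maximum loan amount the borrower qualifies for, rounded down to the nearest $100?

$58,500

Payment cap: 20% × $13,800 = $2,760/month.
At $17.20 per $1,000, that supports 2,760/17.20 × 1,000 ≈ $160,465 → $160,400.
LTV cap: 100% × $58,500 = $58,500 → $58,500.
Binding constraint: loan-to-value.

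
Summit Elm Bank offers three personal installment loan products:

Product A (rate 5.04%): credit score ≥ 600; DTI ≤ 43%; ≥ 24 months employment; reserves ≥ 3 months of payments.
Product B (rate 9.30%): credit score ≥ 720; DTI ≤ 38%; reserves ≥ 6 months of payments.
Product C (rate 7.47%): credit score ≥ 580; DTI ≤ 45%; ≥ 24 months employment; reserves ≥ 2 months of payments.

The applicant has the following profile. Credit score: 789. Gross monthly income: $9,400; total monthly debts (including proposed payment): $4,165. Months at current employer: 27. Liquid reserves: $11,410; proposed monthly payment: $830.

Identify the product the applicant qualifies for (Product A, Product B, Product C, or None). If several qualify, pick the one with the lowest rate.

Product C

DTI = 4,165/9,400 = 44.3%.
Reserves = 11,410/830 = 13.7 months.
Product A: score 789 ≥ 600; DTI 44.3% > 43%; employment 27 ≥ 24 mo; reserves 13.7 ≥ 3 mo → does not qualify.
Product B: score 789 ≥ 720; DTI 44.3% > 38%; reserves 13.7 ≥ 6 mo → does not qualify.
Product C: score 789 ≥ 580; DTI 44.3% ≤ 45%; employment 27 ≥ 24 mo; reserves 13.7 ≥ 2 mo → qualifies.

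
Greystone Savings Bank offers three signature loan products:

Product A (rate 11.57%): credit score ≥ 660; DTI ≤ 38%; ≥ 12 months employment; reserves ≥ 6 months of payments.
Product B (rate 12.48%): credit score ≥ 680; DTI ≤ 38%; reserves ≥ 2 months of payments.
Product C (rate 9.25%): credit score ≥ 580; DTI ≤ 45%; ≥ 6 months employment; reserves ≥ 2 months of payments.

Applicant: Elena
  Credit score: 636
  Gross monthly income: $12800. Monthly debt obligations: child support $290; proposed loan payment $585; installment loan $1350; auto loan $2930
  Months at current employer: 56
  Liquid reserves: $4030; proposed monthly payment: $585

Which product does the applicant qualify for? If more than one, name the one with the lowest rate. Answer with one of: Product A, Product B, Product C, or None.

Total debts = (290 + 585 + 1,350 + 2,930) = 5,155; DTI = 5,155/12,800 = 40.3%.
Reserves = 4,030/585 = 6.9 months.
Product A: score 636 < 660; DTI 40.3% > 38%; employment 56 ≥ 12 mo; reserves 6.9 ≥ 6 mo → does not qualify.
Product B: score 636 < 680; DTI 40.3% > 38%; reserves 6.9 ≥ 2 mo → does not qualify.
Product C: score 636 ≥ 580; DTI 40.3% ≤ 45%; employment 56 ≥ 6 mo; reserves 6.9 ≥ 2 mo → qualifies.

Product C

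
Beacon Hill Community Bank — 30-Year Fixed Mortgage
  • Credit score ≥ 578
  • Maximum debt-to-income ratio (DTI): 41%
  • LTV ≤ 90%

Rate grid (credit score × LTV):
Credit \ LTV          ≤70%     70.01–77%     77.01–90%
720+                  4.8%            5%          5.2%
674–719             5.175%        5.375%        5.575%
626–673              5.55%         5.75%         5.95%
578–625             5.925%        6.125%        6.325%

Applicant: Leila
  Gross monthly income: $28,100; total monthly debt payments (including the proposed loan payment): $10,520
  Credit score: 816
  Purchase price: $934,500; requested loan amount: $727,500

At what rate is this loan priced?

Credit score 816 ≥ 578; DTI: 10,520 ÷ 28,100 = 37.4%, within the 41% cap
LTV = 727,500/934,500 = 77.8% ≤ 90%
Credit 816 → row 720+; LTV 77.8% → column 77.01–90%. Grid cell → 5.2%.

5.2%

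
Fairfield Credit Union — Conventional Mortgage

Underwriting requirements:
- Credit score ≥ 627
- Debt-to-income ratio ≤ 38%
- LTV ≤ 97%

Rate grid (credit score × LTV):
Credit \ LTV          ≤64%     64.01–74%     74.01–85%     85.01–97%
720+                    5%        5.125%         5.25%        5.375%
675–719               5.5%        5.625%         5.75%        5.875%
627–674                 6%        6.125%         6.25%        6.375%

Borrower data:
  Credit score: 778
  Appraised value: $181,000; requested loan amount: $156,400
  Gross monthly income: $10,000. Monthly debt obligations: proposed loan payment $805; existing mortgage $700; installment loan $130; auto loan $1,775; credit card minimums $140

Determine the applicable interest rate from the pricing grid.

5.375%

Credit score 778 ≥ 627; Total monthly debts = (805 + 700 + 130 + 1,775 + 140) = 3,550. DTI = 3,550/10,000 = 35.5% ≤ 38%
LTV: 156,400 ÷ 181,000 = 86.4%, within 97% cap
Score 778 is in the 720+ band; LTV 86.4% is in the 85.01–97% band → 5.375%.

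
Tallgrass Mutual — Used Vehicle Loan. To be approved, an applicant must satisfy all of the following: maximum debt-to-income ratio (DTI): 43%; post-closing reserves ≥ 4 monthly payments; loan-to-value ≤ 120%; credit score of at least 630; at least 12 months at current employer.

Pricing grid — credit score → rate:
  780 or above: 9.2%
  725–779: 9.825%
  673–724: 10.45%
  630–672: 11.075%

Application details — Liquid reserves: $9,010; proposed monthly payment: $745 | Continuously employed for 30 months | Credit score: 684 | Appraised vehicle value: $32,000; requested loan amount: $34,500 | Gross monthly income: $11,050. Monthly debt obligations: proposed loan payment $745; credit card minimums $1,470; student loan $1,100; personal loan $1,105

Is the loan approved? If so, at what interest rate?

Credit score 684 ≥ 630 (meets minimum)
Employment 30 ≥ 12 months
LTV = 34,500/32,000 = 107.8% ≤ 120%
Reserves: 9,010 ÷ 745 = 12.1 months (meets 4-month minimum)
Total monthly debts = (745 + 1,470 + 1,100 + 1,105) = 4,420. DTI = 4,420/11,050 = 40% ≤ 43%
All requirements met. Score 684 falls in the 673–724 tier → 10.45%.

Approved at 10.45%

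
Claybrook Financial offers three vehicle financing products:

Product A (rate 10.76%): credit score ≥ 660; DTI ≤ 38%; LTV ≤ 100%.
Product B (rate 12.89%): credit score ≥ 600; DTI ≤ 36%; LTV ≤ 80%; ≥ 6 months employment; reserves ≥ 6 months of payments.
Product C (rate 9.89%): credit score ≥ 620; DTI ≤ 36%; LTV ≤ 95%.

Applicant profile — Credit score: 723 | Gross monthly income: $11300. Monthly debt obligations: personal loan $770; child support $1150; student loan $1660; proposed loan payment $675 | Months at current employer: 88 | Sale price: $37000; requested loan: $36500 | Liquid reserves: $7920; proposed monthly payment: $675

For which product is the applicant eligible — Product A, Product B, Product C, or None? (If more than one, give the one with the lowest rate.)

Product A

Total debts = (770 + 1,150 + 1,660 + 675) = 4,255; DTI = 4,255/11,300 = 37.7%.
LTV = 36,500/37,000 = 98.6%.
Reserves = 7,920/675 = 11.7 months.
Product A: score 723 ≥ 660; DTI 37.7% ≤ 38%; LTV 98.6% ≤ 100% → qualifies.
Product B: score 723 ≥ 600; DTI 37.7% > 36%; LTV 98.6% > 80%; employment 88 ≥ 6 mo; reserves 11.7 ≥ 6 mo → does not qualify.
Product C: score 723 ≥ 620; DTI 37.7% > 36%; LTV 98.6% > 95% → does not qualify.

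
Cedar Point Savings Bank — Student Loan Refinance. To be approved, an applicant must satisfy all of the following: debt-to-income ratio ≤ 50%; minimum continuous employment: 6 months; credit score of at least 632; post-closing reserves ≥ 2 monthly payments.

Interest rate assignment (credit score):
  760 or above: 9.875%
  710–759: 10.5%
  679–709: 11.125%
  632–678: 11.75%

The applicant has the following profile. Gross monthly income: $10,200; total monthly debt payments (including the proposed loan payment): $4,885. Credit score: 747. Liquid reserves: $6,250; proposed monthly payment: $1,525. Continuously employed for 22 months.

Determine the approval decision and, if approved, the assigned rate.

Credit score 747 ≥ 632 (meets minimum)
Debt-to-income = 4,885/10,200 = 47.9% — meets 50% limit
Reserves: 6,250 ÷ 1,525 = 4.1 months (meets 2-month minimum)
Employment 22 ≥ 6 months
All requirements met. Score 747 falls in the 710–759 tier → 10.5%.

Approved at 10.5%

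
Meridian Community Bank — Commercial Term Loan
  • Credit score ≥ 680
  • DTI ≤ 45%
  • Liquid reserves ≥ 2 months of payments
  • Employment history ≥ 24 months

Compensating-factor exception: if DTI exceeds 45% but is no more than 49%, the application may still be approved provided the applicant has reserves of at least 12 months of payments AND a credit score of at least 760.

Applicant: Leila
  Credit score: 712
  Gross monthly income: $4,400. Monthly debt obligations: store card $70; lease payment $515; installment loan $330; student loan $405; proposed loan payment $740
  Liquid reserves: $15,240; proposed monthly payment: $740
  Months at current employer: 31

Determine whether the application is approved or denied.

Denied

Credit score 712 ≥ 680 (meets base)
Total debts = (70 + 515 + 330 + 405 + 740) = 2,060. DTI: 2,060 ÷ 4,400 = 46.8%, over the 45% base limit.
Reserves = 15,240/740 = 20.6 months ≥ 2
Employment 31 ≥ 24 months
46.8% falls in the override range (45%–49%), so the compensating-factor test applies.
Reserves 20.6 ≥ 12 months; credit score 712 < 760.
Compensating-factor requirement not fully met.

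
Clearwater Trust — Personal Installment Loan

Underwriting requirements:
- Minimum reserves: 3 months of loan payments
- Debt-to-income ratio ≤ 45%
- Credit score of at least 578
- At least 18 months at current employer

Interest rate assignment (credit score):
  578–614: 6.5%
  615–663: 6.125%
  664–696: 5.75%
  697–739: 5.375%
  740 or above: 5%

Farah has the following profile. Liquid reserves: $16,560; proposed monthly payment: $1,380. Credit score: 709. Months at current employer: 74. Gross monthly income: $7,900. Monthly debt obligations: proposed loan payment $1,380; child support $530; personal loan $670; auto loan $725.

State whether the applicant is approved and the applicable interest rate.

Approved at 5.375%

Credit score 709 ≥ 578 (meets minimum)
Total monthly debts = (1,380 + 530 + 670 + 725) = 3,305. DTI = 3,305/7,900 = 41.8% ≤ 45%
Employment 74 ≥ 18 months
Reserves: 16,560 ÷ 1,380 = 12.0 months (meets 3-month minimum)
All requirements met. Score 709 falls in the 697–739 tier → 5.375%.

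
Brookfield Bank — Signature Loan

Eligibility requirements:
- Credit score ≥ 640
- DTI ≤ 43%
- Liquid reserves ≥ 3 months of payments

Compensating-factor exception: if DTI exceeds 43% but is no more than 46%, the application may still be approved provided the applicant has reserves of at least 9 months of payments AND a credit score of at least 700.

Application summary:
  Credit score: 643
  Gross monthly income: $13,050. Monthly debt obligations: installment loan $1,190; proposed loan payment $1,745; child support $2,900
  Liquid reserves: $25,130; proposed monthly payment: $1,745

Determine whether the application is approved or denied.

Credit score 643 ≥ 640 (meets base)
Total debts = (1,190 + 1,745 + 2,900) = 5,835. DTI = 5,835/13,050 = 44.7% > 43% — standard DTI limit exceeded.
Reserves: 25,130 ÷ 1,745 = 14.4 months (meets 3-month minimum)
44.7% falls in the override range (43%–46%), so the compensating-factor test applies.
Reserves 14.4 ≥ 9 months; credit score 643 < 700.
Override conditions not both satisfied; exception does not apply.

Denied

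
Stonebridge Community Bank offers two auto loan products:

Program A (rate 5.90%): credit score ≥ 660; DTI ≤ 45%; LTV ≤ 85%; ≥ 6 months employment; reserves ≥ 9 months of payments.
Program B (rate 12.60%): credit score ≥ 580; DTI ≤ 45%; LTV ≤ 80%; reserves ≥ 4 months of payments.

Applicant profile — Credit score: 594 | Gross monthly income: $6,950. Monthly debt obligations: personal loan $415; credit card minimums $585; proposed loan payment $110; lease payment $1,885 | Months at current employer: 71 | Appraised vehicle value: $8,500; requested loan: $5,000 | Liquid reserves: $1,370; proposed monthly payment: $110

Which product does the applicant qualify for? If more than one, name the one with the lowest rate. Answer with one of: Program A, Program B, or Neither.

Program B

Total debts = (415 + 585 + 110 + 1,885) = 2,995; DTI = 2,995/6,950 = 43.1%.
LTV = 5,000/8,500 = 58.8%.
Reserves = 1,370/110 = 12.5 months.
Program A: score 594 < 660; DTI 43.1% ≤ 45%; LTV 58.8% ≤ 85%; employment 71 ≥ 6 mo; reserves 12.5 ≥ 9 mo → does not qualify.
Program B: score 594 ≥ 580; DTI 43.1% ≤ 45%; LTV 58.8% ≤ 80%; reserves 12.5 ≥ 4 mo → qualifies.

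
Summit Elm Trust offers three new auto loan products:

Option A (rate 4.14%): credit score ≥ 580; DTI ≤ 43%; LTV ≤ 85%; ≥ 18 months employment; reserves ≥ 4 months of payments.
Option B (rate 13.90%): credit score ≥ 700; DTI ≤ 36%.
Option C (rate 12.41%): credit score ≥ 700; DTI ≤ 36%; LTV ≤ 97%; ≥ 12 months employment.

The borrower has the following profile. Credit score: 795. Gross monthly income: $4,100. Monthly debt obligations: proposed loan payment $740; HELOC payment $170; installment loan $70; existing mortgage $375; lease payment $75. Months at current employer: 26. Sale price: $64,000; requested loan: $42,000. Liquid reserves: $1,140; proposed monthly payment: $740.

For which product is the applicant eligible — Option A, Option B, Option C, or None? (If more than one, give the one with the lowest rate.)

Option C

Total debts = (740 + 170 + 70 + 375 + 75) = 1,430; DTI = 1,430/4,100 = 34.9%.
LTV = 42,000/64,000 = 65.6%.
Reserves = 1,140/740 = 1.5 months.
Option A: score 795 ≥ 580; DTI 34.9% ≤ 43%; LTV 65.6% ≤ 85%; employment 26 ≥ 18 mo; reserves 1.5 < 4 mo → does not qualify.
Option B: score 795 ≥ 700; DTI 34.9% ≤ 36% → qualifies.
Option C: score 795 ≥ 700; DTI 34.9% ≤ 36%; LTV 65.6% ≤ 97%; employment 26 ≥ 12 mo → qualifies.
Qualifying: Option B, Option C. Lowest rate is 12.41% → Option C.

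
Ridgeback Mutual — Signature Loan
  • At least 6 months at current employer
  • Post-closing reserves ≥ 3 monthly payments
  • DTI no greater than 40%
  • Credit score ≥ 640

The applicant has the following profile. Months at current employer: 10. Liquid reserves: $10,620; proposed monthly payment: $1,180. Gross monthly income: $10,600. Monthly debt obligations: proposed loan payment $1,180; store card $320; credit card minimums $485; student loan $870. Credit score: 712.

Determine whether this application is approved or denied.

Approved

Employment 10 ≥ 6 months
Liquid reserves cover 10,620/1,180 = 9.0 months — ≥ 3 required
Total monthly debts = (1,180 + 320 + 485 + 870) = 2,855. Debt-to-income = 2,855/10,600 = 26.9% — meets 40% limit
Credit score 712 ≥ 640 (meets)
All criteria satisfied.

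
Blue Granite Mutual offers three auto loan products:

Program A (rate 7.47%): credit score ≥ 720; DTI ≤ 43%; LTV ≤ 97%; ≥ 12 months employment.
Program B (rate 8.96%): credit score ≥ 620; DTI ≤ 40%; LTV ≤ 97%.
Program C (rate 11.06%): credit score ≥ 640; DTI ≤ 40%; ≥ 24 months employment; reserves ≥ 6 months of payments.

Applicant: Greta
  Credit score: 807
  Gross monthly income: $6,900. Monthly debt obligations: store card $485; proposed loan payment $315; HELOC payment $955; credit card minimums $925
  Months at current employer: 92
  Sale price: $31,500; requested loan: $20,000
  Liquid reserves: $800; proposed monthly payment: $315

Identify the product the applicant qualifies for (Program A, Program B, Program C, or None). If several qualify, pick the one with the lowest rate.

Total debts = (485 + 315 + 955 + 925) = 2,680; DTI = 2,680/6,900 = 38.8%.
LTV = 20,000/31,500 = 63.5%.
Reserves = 800/315 = 2.5 months.
Program A: score 807 ≥ 720; DTI 38.8% ≤ 43%; LTV 63.5% ≤ 97%; employment 92 ≥ 12 mo → qualifies.
Program B: score 807 ≥ 620; DTI 38.8% ≤ 40%; LTV 63.5% ≤ 97% → qualifies.
Program C: score 807 ≥ 640; DTI 38.8% ≤ 40%; employment 92 ≥ 24 mo; reserves 2.5 < 6 mo → does not qualify.
Qualifying: Program A, Program B. Lowest rate is 7.47% → Program A.

Program A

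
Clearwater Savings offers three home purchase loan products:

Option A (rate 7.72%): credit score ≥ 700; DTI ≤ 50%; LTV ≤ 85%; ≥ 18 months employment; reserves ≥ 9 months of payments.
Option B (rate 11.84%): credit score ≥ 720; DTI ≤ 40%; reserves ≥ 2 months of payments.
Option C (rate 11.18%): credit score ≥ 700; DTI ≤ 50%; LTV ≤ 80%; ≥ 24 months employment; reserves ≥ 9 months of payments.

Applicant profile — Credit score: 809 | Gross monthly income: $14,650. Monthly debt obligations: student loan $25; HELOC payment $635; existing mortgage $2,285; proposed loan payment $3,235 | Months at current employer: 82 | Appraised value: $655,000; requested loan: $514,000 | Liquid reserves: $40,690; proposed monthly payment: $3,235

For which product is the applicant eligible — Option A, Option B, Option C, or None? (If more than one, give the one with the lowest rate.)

Option A

Total debts = (25 + 635 + 2,285 + 3,235) = 6,180; DTI = 6,180/14,650 = 42.2%.
LTV = 514,000/655,000 = 78.5%.
Reserves = 40,690/3,235 = 12.6 months.
Option A: score 809 ≥ 700; DTI 42.2% ≤ 50%; LTV 78.5% ≤ 85%; employment 82 ≥ 18 mo; reserves 12.6 ≥ 9 mo → qualifies.
Option B: score 809 ≥ 720; DTI 42.2% > 40%; reserves 12.6 ≥ 2 mo → does not qualify.
Option C: score 809 ≥ 700; DTI 42.2% ≤ 50%; LTV 78.5% ≤ 80%; employment 82 ≥ 24 mo; reserves 12.6 ≥ 9 mo → qualifies.
Qualifying: Option A, Option C. Lowest rate is 7.72% → Option A.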